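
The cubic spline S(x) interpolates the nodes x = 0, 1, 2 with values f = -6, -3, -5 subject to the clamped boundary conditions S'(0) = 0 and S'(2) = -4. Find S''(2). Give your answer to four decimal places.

-0.5000

Write σ_i for S''(x_i). With h_i = 1, 1 and divided differences Δ_i = 3, -2, the continuity of S' gives the tridiagonal system
  1·σ_0 + 4·σ_1 + 1·σ_2 = 6(Δ_1 - Δ_0) = -30
Clamped end conditions give two more equations: 2h_0·σ_0 + h_0·σ_1 = 6(Δ_0 - S'(0)) = 18 and h_1·σ_1 + 2h_1·σ_2 = 6(S'(2) - Δ_1) = -12.
Solving: σ_0 = 29/2, σ_1 = -11, σ_2 = -1/2.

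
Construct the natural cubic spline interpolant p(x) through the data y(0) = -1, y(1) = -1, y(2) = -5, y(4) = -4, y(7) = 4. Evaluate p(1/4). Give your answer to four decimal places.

-0.7101

With M_i denoting the second derivative at x_i, h_i = 1, 1, 2, 3, and Δ_i = (y_(i+1) − y_i)/h_i = 0, -4, 1/2, 8/3:
  1·M_0 + 4·M_1 + 1·M_2 = 6(Δ_1 - Δ_0) = -24
  1·M_1 + 6·M_2 + 2·M_3 = 6(Δ_2 - Δ_1) = 27
  2·M_2 + 10·M_3 + 3·M_4 = 6(Δ_3 - Δ_2) = 13
Natural end conditions: M_0 = M_4 = 0.
Forward elimination and back-substitution give M_0 = 0, M_1 = -794/107, M_2 = 608/107, M_3 = 35/214, M_4 = 0.
On [0, 1], p(x) = -1 + 397/321·x + 0·x² - 397/321·x³.
With x = 1/4: p(1/4) = -4863/6848.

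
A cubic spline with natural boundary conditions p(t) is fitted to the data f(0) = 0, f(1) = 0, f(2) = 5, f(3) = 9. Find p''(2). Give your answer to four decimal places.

With m_i denoting the second derivative at x_i, h_i = 1, 1, 1, and Δ_i = (y_(i+1) − y_i)/h_i = 0, 5, 4:
  1·m_0 + 4·m_1 + 1·m_2 = 6(Δ_1 - Δ_0) = 30
  1·m_1 + 4·m_2 + 1·m_3 = 6(Δ_2 - Δ_1) = -6
Natural end conditions: m_0 = m_3 = 0.
Solving the tridiagonal system: m_0 = 0, m_1 = 42/5, m_2 = -18/5, m_3 = 0.

-3.6000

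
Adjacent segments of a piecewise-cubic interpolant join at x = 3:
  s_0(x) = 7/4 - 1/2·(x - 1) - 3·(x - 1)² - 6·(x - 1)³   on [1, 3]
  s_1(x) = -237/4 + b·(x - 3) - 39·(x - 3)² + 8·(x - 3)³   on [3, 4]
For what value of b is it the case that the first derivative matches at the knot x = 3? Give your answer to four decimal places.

s_0'(x) = -1/2 - 6·(x - 1) - 18·(x - 1)², so s_0'(3) = -169/2. On the right, s_1'(3) = b, so b = -169/2.

-84.5000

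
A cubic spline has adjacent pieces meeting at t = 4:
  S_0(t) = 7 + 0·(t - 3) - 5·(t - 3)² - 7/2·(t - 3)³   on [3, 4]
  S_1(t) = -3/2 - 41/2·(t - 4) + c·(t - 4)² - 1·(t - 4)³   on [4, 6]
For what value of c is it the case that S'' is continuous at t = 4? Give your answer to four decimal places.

S_0''(t) = -10 - 21·(t - 3), so S_0''(4) = -31. On the right, S_1''(4) = 2c, so c = -31/2.

-15.5000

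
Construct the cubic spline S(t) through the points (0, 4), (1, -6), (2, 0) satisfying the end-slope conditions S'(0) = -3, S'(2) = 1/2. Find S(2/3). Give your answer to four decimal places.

-3.2778

Let M_i = S''(x_i). Step sizes h_i = 1, 1; slopes of the chords Δ_i = (y_(i+1) - y_i)/h_i = -10, 6.
  1·M_0 + 4·M_1 + 1·M_2 = 6(Δ_1 - Δ_0) = 96
Clamped end conditions give two more equations: 2h_0·M_0 + h_0·M_1 = 6(Δ_0 - S'(0)) = -42 and h_1·M_1 + 2h_1·M_2 = 6(S'(2) - Δ_1) = -33.
Forward elimination and back-substitution give M_0 = -173/4, M_1 = 89/2, M_2 = -155/4.
On [0, 1], S(t) = 4 - 3·t - 173/8·t² + 117/8·t³.
With t = 2/3: S(2/3) = -59/18.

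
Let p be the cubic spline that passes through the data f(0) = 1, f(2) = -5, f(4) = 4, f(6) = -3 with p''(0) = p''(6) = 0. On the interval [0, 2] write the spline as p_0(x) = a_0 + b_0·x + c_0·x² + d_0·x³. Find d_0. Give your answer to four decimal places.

0.6333

Let M_i = p''(x_i). Step sizes h_i = 2, 2, 2; slopes of the chords Δ_i = (y_(i+1) - y_i)/h_i = -3, 9/2, -7/2.
  2·M_0 + 8·M_1 + 2·M_2 = 6(Δ_1 - Δ_0) = 45
  2·M_1 + 8·M_2 + 2·M_3 = 6(Δ_2 - Δ_1) = -48
Natural end conditions: M_0 = M_3 = 0.
Forward elimination and back-substitution give M_0 = 0, M_1 = 38/5, M_2 = -79/10, M_3 = 0.
On [0, 2], with p_0(x) = a_0 + b_0·x + c_0·x² + d_0·x³: c_0 = M_0/2 = 0, d_0 = (M_1 - M_0)/(6h_0) = 19/30, b_0 = Δ_0 - h_0(2M_0 + M_1)/6 = -83/15.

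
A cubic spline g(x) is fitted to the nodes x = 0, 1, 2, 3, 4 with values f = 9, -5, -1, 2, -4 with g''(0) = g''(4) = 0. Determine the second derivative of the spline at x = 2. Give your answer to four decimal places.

Put σ_i = g'' at the i-th knot. Here h = (1, 1, 1, 1) and Δ = (-14, 4, 3, -6), so the interior equations h_(i-1)·σ_(i-1) + 2(h_(i-1)+h_i)·σ_i + h_i·σ_(i+1) = 6(Δ_i − Δ_(i-1)) read
  1·σ_0 + 4·σ_1 + 1·σ_2 = 6(Δ_1 - Δ_0) = 108
  1·σ_1 + 4·σ_2 + 1·σ_3 = 6(Δ_2 - Δ_1) = -6
  1·σ_2 + 4·σ_3 + 1·σ_4 = 6(Δ_3 - Δ_2) = -54
Natural end conditions: σ_0 = σ_4 = 0.
Forward elimination and back-substitution give σ_0 = 0, σ_1 = 795/28, σ_2 = -39/7, σ_3 = -339/28, σ_4 = 0.

-5.5714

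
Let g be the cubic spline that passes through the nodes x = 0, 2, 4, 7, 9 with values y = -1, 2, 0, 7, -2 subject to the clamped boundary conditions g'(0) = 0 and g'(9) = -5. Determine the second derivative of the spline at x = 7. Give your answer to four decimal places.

With M_i denoting the second derivative at x_i, h_i = 2, 2, 3, 2, and Δ_i = (y_(i+1) − y_i)/h_i = 3/2, -1, 7/3, -9/2:
  2·M_0 + 8·M_1 + 2·M_2 = 6(Δ_1 - Δ_0) = -15
  2·M_1 + 10·M_2 + 3·M_3 = 6(Δ_2 - Δ_1) = 20
  3·M_2 + 10·M_3 + 2·M_4 = 6(Δ_3 - Δ_2) = -41
Clamped end conditions give two more equations: 2h_0·M_0 + h_0·M_1 = 6(Δ_0 - g'(0)) = 9 and h_3·M_3 + 2h_3·M_4 = 6(g'(9) - Δ_3) = -3.
Forward elimination and back-substitution give M_0 = 761/177, M_1 = -1451/354, M_2 = 1627/354, M_3 = -1048/177, M_4 = 1565/708.

-5.9209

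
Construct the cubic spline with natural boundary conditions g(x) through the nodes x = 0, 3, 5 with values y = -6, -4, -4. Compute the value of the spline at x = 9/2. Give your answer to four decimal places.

-3.9375

With σ_i denoting the second derivative at x_i, h_i = 3, 2, and Δ_i = (y_(i+1) − y_i)/h_i = 2/3, 0:
  3·σ_0 + 10·σ_1 + 2·σ_2 = 6(Δ_1 - Δ_0) = -4
Natural end conditions: σ_0 = σ_2 = 0.
Forward elimination and back-substitution give σ_0 = 0, σ_1 = -2/5, σ_2 = 0.
On [3, 5], g(x) = -4 + 4/15·(x - 3) - 1/5·(x - 3)² + 1/30·(x - 3)³.
With (x - 3) = 3/2: g(9/2) = -63/16.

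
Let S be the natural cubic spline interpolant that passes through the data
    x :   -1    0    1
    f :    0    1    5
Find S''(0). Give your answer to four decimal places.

4.5000

With M_i denoting the second derivative at x_i, h_i = 1, 1, and Δ_i = (y_(i+1) − y_i)/h_i = 1, 4:
  1·M_0 + 4·M_1 + 1·M_2 = 6(Δ_1 - Δ_0) = 18
Natural end conditions: M_0 = M_2 = 0.
Solving the tridiagonal system: M_0 = 0, M_1 = 9/2, M_2 = 0.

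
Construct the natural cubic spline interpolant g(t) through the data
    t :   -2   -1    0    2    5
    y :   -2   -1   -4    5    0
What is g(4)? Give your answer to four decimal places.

4.2814

Let M_i = g''(x_i). Step sizes h_i = 1, 1, 2, 3; slopes of the chords Δ_i = (y_(i+1) - y_i)/h_i = 1, -3, 9/2, -5/3.
  1·M_0 + 4·M_1 + 1·M_2 = 6(Δ_1 - Δ_0) = -24
  1·M_1 + 6·M_2 + 2·M_3 = 6(Δ_2 - Δ_1) = 45
  2·M_2 + 10·M_3 + 3·M_4 = 6(Δ_3 - Δ_2) = -37
Natural end conditions: M_0 = M_4 = 0.
Forward elimination and back-substitution give M_0 = 0, M_1 = -934/107, M_2 = 1168/107, M_3 = -1259/214, M_4 = 0.
On [2, 5], g(t) = 5 + 2707/642·(t - 2) - 1259/428·(t - 2)² + 1259/3852·(t - 2)³.
With (t - 2) = 2: g(4) = 4123/963.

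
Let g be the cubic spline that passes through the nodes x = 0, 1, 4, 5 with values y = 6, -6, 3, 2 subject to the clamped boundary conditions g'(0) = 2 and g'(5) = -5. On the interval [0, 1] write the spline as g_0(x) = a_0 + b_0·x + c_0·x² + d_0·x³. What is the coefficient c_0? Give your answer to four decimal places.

Let M_i = g''(x_i). Step sizes h_i = 1, 3, 1; slopes of the chords Δ_i = (y_(i+1) - y_i)/h_i = -12, 3, -1.
  1·M_0 + 8·M_1 + 3·M_2 = 6(Δ_1 - Δ_0) = 90
  3·M_1 + 8·M_2 + 1·M_3 = 6(Δ_2 - Δ_1) = -24
Clamped end conditions give two more equations: 2h_0·M_0 + h_0·M_1 = 6(Δ_0 - g'(0)) = -84 and h_2·M_2 + 2h_2·M_3 = 6(g'(5) - Δ_2) = -24.
Solving: M_0 = -370/7, M_1 = 152/7, M_2 = -72/7, M_3 = -48/7.
On [0, 1], with g_0(x) = a_0 + b_0·x + c_0·x² + d_0·x³: c_0 = M_0/2 = -185/7, d_0 = (M_1 - M_0)/(6h_0) = 87/7, b_0 = Δ_0 - h_0(2M_0 + M_1)/6 = 2.

-26.4286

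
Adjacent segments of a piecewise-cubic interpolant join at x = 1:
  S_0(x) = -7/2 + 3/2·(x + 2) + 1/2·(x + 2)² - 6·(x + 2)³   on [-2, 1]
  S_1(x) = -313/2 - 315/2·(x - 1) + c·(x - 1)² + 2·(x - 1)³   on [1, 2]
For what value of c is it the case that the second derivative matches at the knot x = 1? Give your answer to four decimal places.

S_0''(x) = 1 - 36·(x + 2), so S_0''(1) = -107. On the right, S_1''(1) = 2c, so c = -107/2.

-53.5000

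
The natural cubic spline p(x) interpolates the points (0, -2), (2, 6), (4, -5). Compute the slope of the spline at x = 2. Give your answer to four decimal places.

-0.7500

Let σ_i = p''(x_i). Step sizes h_i = 2, 2; slopes of the chords Δ_i = (y_(i+1) - y_i)/h_i = 4, -11/2.
  2·σ_0 + 8·σ_1 + 2·σ_2 = 6(Δ_1 - Δ_0) = -57
Natural end conditions: σ_0 = σ_2 = 0.
Solving the tridiagonal system: σ_0 = 0, σ_1 = -57/8, σ_2 = 0.
On [2, 4], p'(x) = b_1 + 2c_1·(x - 2) + 3d_1·(x - 2)² with b_1 = Δ_1 - h_1(2σ_1 + σ_2)/6 = -3/4, c_1 = σ_1/2 = -57/16, d_1 = (σ_2 - σ_1)/(6h_1) = 19/32. So p'(2) = -3/4.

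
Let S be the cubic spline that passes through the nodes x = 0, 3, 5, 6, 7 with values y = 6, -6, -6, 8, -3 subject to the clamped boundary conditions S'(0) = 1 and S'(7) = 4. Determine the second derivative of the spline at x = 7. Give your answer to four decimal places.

76.4135

Write M_i for S''(x_i). With h_i = 3, 2, 1, 1 and divided differences Δ_i = -4, 0, 14, -11, the continuity of S' gives the tridiagonal system
  3·M_0 + 10·M_1 + 2·M_2 = 6(Δ_1 - Δ_0) = 24
  2·M_1 + 6·M_2 + 1·M_3 = 6(Δ_2 - Δ_1) = 84
  1·M_2 + 4·M_3 + 1·M_4 = 6(Δ_3 - Δ_2) = -150
Clamped end conditions give two more equations: 2h_0·M_0 + h_0·M_1 = 6(Δ_0 - S'(0)) = -30 and h_3·M_3 + 2h_3·M_4 = 6(S'(7) - Δ_3) = 90.
Hence M_0 = -227/52, M_1 = -33/26, M_2 = 2589/104, M_3 = -3267/52, M_4 = 7947/104.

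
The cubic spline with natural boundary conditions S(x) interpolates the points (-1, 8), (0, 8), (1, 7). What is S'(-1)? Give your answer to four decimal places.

With M_i denoting the second derivative at x_i, h_i = 1, 1, and Δ_i = (y_(i+1) − y_i)/h_i = 0, -1:
  1·M_0 + 4·M_1 + 1·M_2 = 6(Δ_1 - Δ_0) = -6
Natural end conditions: M_0 = M_2 = 0.
Forward elimination and back-substitution give M_0 = 0, M_1 = -3/2, M_2 = 0.
On [-1, 0], S'(x) = b_0 + 2c_0·(x + 1) + 3d_0·(x + 1)² with b_0 = Δ_0 - h_0(2M_0 + M_1)/6 = 1/4, c_0 = M_0/2 = 0, d_0 = (M_1 - M_0)/(6h_0) = -1/4. So S'(-1) = 1/4.

0.2500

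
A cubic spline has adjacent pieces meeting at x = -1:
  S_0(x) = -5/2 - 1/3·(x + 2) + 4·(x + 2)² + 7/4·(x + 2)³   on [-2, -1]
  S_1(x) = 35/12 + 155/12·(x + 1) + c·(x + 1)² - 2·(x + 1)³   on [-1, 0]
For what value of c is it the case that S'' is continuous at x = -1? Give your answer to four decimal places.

9.2500

S_0''(x) = 8 + 21/2·(x + 2), so S_0''(-1) = 37/2. On the right, S_1''(-1) = 2c, so c = 37/4.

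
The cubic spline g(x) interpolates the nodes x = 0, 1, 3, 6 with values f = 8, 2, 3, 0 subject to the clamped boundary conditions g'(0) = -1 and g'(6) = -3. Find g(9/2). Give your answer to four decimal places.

Put σ_i = g'' at the i-th knot. Here h = (1, 2, 3) and Δ = (-6, 1/2, -1), so the interior equations h_(i-1)·σ_(i-1) + 2(h_(i-1)+h_i)·σ_i + h_i·σ_(i+1) = 6(Δ_i − Δ_(i-1)) read
  1·σ_0 + 6·σ_1 + 2·σ_2 = 6(Δ_1 - Δ_0) = 39
  2·σ_1 + 10·σ_2 + 3·σ_3 = 6(Δ_2 - Δ_1) = -9
Clamped end conditions give two more equations: 2h_0·σ_0 + h_0·σ_1 = 6(Δ_0 - g'(0)) = -30 and h_2·σ_2 + 2h_2·σ_3 = 6(g'(6) - Δ_2) = -12.
Forward elimination and back-substitution give σ_0 = -1165/57, σ_1 = 620/57, σ_2 = -166/57, σ_3 = -31/57.
On [3, 6], g(x) = 3 + 83/38·(x - 3) - 83/57·(x - 3)² + 5/38·(x - 3)³.
With (x - 3) = 3/2: g(9/2) = 1047/304.

3.4441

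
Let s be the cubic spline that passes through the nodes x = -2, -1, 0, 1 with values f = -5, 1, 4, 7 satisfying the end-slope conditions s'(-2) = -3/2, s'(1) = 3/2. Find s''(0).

Write σ_i for s''(x_i). With h_i = 1, 1, 1 and divided differences Δ_i = 6, 3, 3, the continuity of s' gives the tridiagonal system
  1·σ_0 + 4·σ_1 + 1·σ_2 = 6(Δ_1 - Δ_0) = -18
  1·σ_1 + 4·σ_2 + 1·σ_3 = 6(Δ_2 - Δ_1) = 0
Clamped end conditions give two more equations: 2h_0·σ_0 + h_0·σ_1 = 6(Δ_0 - s'(-2)) = 45 and h_2·σ_2 + 2h_2·σ_3 = 6(s'(1) - Δ_2) = -9.
Solving: σ_0 = 29, σ_1 = -13, σ_2 = 5, σ_3 = -7.

5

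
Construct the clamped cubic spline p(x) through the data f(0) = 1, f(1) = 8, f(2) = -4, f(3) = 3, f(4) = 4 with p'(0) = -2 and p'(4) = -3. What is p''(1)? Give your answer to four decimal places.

Let σ_i = p''(x_i). Step sizes h_i = 1, 1, 1, 1; slopes of the chords Δ_i = (y_(i+1) - y_i)/h_i = 7, -12, 7, 1.
  1·σ_0 + 4·σ_1 + 1·σ_2 = 6(Δ_1 - Δ_0) = -114
  1·σ_1 + 4·σ_2 + 1·σ_3 = 6(Δ_2 - Δ_1) = 114
  1·σ_2 + 4·σ_3 + 1·σ_4 = 6(Δ_3 - Δ_2) = -36
Clamped end conditions give two more equations: 2h_0·σ_0 + h_0·σ_1 = 6(Δ_0 - p'(0)) = 54 and h_3·σ_3 + 2h_3·σ_4 = 6(p'(4) - Δ_3) = -24.
Solving the tridiagonal system: σ_0 = 377/7, σ_1 = -376/7, σ_2 = 47, σ_3 = -142/7, σ_4 = -13/7.

-53.7143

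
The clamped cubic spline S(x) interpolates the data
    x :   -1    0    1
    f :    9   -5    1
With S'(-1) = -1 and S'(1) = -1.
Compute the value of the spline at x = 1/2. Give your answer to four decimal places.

-2.5625

Let M_i = S''(x_i). Step sizes h_i = 1, 1; slopes of the chords Δ_i = (y_(i+1) - y_i)/h_i = -14, 6.
  1·M_0 + 4·M_1 + 1·M_2 = 6(Δ_1 - Δ_0) = 120
Clamped end conditions give two more equations: 2h_0·M_0 + h_0·M_1 = 6(Δ_0 - S'(-1)) = -78 and h_1·M_1 + 2h_1·M_2 = 6(S'(1) - Δ_1) = -42.
Hence M_0 = -69, M_1 = 60, M_2 = -51.
On [0, 1], S(x) = -5 - 11/2·x + 30·x² - 37/2·x³.
With x = 1/2: S(1/2) = -41/16.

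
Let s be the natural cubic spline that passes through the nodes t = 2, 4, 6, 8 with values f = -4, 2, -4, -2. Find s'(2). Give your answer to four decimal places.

Put M_i = s'' at the i-th knot. Here h = (2, 2, 2) and Δ = (3, -3, 1), so the interior equations h_(i-1)·M_(i-1) + 2(h_(i-1)+h_i)·M_i + h_i·M_(i+1) = 6(Δ_i − Δ_(i-1)) read
  2·M_0 + 8·M_1 + 2·M_2 = 6(Δ_1 - Δ_0) = -36
  2·M_1 + 8·M_2 + 2·M_3 = 6(Δ_2 - Δ_1) = 24
Natural end conditions: M_0 = M_3 = 0.
Solving: M_0 = 0, M_1 = -28/5, M_2 = 22/5, M_3 = 0.
On [2, 4], s'(t) = b_0 + 2c_0·(t - 2) + 3d_0·(t - 2)² with b_0 = Δ_0 - h_0(2M_0 + M_1)/6 = 73/15, c_0 = M_0/2 = 0, d_0 = (M_1 - M_0)/(6h_0) = -7/15. So s'(2) = 73/15.

4.8667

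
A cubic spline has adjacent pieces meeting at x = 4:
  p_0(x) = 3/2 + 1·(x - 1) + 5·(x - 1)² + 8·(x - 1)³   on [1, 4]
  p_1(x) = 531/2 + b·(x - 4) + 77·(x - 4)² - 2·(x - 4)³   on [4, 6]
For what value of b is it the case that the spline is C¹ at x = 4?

p_0'(x) = 1 + 10·(x - 1) + 24·(x - 1)², so p_0'(4) = 247. On the right, p_1'(4) = b, so b = 247.

247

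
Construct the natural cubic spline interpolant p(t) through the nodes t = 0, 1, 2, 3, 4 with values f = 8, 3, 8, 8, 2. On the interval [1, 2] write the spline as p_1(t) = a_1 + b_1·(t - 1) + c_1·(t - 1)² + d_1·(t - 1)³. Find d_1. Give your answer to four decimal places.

Put M_i = p'' at the i-th knot. Here h = (1, 1, 1, 1) and Δ = (-5, 5, 0, -6), so the interior equations h_(i-1)·M_(i-1) + 2(h_(i-1)+h_i)·M_i + h_i·M_(i+1) = 6(Δ_i − Δ_(i-1)) read
  1·M_0 + 4·M_1 + 1·M_2 = 6(Δ_1 - Δ_0) = 60
  1·M_1 + 4·M_2 + 1·M_3 = 6(Δ_2 - Δ_1) = -30
  1·M_2 + 4·M_3 + 1·M_4 = 6(Δ_3 - Δ_2) = -36
Natural end conditions: M_0 = M_4 = 0.
Forward elimination and back-substitution give M_0 = 0, M_1 = 123/7, M_2 = -72/7, M_3 = -45/7, M_4 = 0.
On [1, 2], with p_1(t) = a_1 + b_1·(t - 1) + c_1·(t - 1)² + d_1·(t - 1)³: c_1 = M_1/2 = 123/14, d_1 = (M_2 - M_1)/(6h_1) = -65/14, b_1 = Δ_1 - h_1(2M_1 + M_2)/6 = 6/7.

-4.6429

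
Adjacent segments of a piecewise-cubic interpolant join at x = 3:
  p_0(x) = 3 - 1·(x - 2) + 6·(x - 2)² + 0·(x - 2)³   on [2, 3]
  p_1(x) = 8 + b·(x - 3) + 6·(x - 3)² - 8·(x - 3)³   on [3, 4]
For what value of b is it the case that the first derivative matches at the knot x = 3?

p_0'(x) = -1 + 12·(x - 2) + 0·(x - 2)², so p_0'(3) = 11. On the right, p_1'(3) = b, so b = 11.

11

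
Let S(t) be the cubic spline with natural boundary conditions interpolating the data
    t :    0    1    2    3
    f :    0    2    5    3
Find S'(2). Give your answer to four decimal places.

With M_i denoting the second derivative at x_i, h_i = 1, 1, 1, and Δ_i = (y_(i+1) − y_i)/h_i = 2, 3, -2:
  1·M_0 + 4·M_1 + 1·M_2 = 6(Δ_1 - Δ_0) = 6
  1·M_1 + 4·M_2 + 1·M_3 = 6(Δ_2 - Δ_1) = -30
Natural end conditions: M_0 = M_3 = 0.
Solving the tridiagonal system: M_0 = 0, M_1 = 18/5, M_2 = -42/5, M_3 = 0.
On [2, 3], S'(t) = b_2 + 2c_2·(t - 2) + 3d_2·(t - 2)² with b_2 = Δ_2 - h_2(2M_2 + M_3)/6 = 4/5, c_2 = M_2/2 = -21/5, d_2 = (M_3 - M_2)/(6h_2) = 7/5. So S'(2) = 4/5.

0.8000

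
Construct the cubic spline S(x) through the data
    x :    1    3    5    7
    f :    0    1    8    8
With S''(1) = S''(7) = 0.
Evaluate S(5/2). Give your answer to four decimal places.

0.0719

With σ_i denoting the second derivative at x_i, h_i = 2, 2, 2, and Δ_i = (y_(i+1) − y_i)/h_i = 1/2, 7/2, 0:
  2·σ_0 + 8·σ_1 + 2·σ_2 = 6(Δ_1 - Δ_0) = 18
  2·σ_1 + 8·σ_2 + 2·σ_3 = 6(Δ_2 - Δ_1) = -21
Natural end conditions: σ_0 = σ_3 = 0.
Solving the tridiagonal system: σ_0 = 0, σ_1 = 31/10, σ_2 = -17/5, σ_3 = 0.
On [1, 3], S(x) = 0 - 8/15·(x - 1) + 0·(x - 1)² + 31/120·(x - 1)³.
With (x - 1) = 3/2: S(5/2) = 23/320.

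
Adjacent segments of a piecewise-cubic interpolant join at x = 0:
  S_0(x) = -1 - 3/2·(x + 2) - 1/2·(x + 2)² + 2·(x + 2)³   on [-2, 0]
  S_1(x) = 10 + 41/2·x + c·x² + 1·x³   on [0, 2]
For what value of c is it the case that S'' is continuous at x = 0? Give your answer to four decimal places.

S_0''(x) = -1 + 12·(x + 2), so S_0''(0) = 23. On the right, S_1''(0) = 2c, so c = 23/2.

11.5000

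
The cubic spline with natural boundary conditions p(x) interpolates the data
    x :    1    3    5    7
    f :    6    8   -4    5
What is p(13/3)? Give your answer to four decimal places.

-0.8988

Let M_i = p''(x_i). Step sizes h_i = 2, 2, 2; slopes of the chords Δ_i = (y_(i+1) - y_i)/h_i = 1, -6, 9/2.
  2·M_0 + 8·M_1 + 2·M_2 = 6(Δ_1 - Δ_0) = -42
  2·M_1 + 8·M_2 + 2·M_3 = 6(Δ_2 - Δ_1) = 63
Natural end conditions: M_0 = M_3 = 0.
Hence M_0 = 0, M_1 = -77/10, M_2 = 49/5, M_3 = 0.
On [3, 5], p(x) = 8 - 62/15·(x - 3) - 77/20·(x - 3)² + 35/24·(x - 3)³.
With (x - 3) = 4/3: p(13/3) = -364/405.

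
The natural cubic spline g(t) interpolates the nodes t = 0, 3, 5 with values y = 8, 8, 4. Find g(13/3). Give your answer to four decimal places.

5.5704

Let m_i = g''(x_i). Step sizes h_i = 3, 2; slopes of the chords Δ_i = (y_(i+1) - y_i)/h_i = 0, -2.
  3·m_0 + 10·m_1 + 2·m_2 = 6(Δ_1 - Δ_0) = -12
Natural end conditions: m_0 = m_2 = 0.
Forward elimination and back-substitution give m_0 = 0, m_1 = -6/5, m_2 = 0.
On [3, 5], g(t) = 8 - 6/5·(t - 3) - 3/5·(t - 3)² + 1/10·(t - 3)³.
With (t - 3) = 4/3: g(13/3) = 752/135.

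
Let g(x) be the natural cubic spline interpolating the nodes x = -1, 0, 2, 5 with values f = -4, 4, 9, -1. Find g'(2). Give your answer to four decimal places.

With σ_i denoting the second derivative at x_i, h_i = 1, 2, 3, and Δ_i = (y_(i+1) − y_i)/h_i = 8, 5/2, -10/3:
  1·σ_0 + 6·σ_1 + 2·σ_2 = 6(Δ_1 - Δ_0) = -33
  2·σ_1 + 10·σ_2 + 3·σ_3 = 6(Δ_2 - Δ_1) = -35
Natural end conditions: σ_0 = σ_3 = 0.
Hence σ_0 = 0, σ_1 = -65/14, σ_2 = -18/7, σ_3 = 0.
On [2, 5], g'(x) = b_2 + 2c_2·(x - 2) + 3d_2·(x - 2)² with b_2 = Δ_2 - h_2(2σ_2 + σ_3)/6 = -16/21, c_2 = σ_2/2 = -9/7, d_2 = (σ_3 - σ_2)/(6h_2) = 1/7. So g'(2) = -16/21.

-0.7619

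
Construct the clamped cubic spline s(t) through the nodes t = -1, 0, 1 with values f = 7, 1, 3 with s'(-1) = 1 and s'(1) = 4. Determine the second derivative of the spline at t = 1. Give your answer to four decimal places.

-4.5000

With m_i denoting the second derivative at x_i, h_i = 1, 1, and Δ_i = (y_(i+1) − y_i)/h_i = -6, 2:
  1·m_0 + 4·m_1 + 1·m_2 = 6(Δ_1 - Δ_0) = 48
Clamped end conditions give two more equations: 2h_0·m_0 + h_0·m_1 = 6(Δ_0 - s'(-1)) = -42 and h_1·m_1 + 2h_1·m_2 = 6(s'(1) - Δ_1) = 12.
Solving the tridiagonal system: m_0 = -63/2, m_1 = 21, m_2 = -9/2.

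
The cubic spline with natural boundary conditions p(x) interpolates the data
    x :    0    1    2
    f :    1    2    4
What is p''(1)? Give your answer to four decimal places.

1.5000

Write M_i for p''(x_i). With h_i = 1, 1 and divided differences Δ_i = 1, 2, the continuity of p' gives the tridiagonal system
  1·M_0 + 4·M_1 + 1·M_2 = 6(Δ_1 - Δ_0) = 6
Natural end conditions: M_0 = M_2 = 0.
Solving: M_0 = 0, M_1 = 3/2, M_2 = 0.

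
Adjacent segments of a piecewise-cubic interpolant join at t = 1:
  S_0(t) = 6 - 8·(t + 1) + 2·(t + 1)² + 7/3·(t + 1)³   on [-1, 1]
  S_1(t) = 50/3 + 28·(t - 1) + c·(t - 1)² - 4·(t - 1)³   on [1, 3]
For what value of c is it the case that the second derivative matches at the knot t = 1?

16

S_0''(t) = 4 + 14·(t + 1), so S_0''(1) = 32. On the right, S_1''(1) = 2c, so c = 16.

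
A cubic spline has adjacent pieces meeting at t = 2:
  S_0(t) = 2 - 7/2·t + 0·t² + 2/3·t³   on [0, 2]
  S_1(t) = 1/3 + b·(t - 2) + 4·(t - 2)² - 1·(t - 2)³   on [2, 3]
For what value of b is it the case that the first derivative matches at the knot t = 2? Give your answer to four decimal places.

S_0'(t) = -7/2 + 0·t + 2·t², so S_0'(2) = 9/2. On the right, S_1'(2) = b, so b = 9/2.

4.5000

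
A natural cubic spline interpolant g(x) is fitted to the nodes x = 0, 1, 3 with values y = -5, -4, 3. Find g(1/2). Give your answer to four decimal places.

With m_i denoting the second derivative at x_i, h_i = 1, 2, and Δ_i = (y_(i+1) − y_i)/h_i = 1, 7/2:
  1·m_0 + 6·m_1 + 2·m_2 = 6(Δ_1 - Δ_0) = 15
Natural end conditions: m_0 = m_2 = 0.
Solving the tridiagonal system: m_0 = 0, m_1 = 5/2, m_2 = 0.
On [0, 1], g(x) = -5 + 7/12·x + 0·x² + 5/12·x³.
With x = 1/2: g(1/2) = -149/32.

-4.6563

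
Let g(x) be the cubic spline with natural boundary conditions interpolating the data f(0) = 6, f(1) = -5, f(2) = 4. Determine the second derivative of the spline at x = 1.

30

Let M_i = g''(x_i). Step sizes h_i = 1, 1; slopes of the chords Δ_i = (y_(i+1) - y_i)/h_i = -11, 9.
  1·M_0 + 4·M_1 + 1·M_2 = 6(Δ_1 - Δ_0) = 120
Natural end conditions: M_0 = M_2 = 0.
Solving: M_0 = 0, M_1 = 30, M_2 = 0.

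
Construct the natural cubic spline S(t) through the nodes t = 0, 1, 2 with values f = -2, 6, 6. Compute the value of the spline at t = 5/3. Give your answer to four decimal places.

6.5926

With M_i denoting the second derivative at x_i, h_i = 1, 1, and Δ_i = (y_(i+1) − y_i)/h_i = 8, 0:
  1·M_0 + 4·M_1 + 1·M_2 = 6(Δ_1 - Δ_0) = -48
Natural end conditions: M_0 = M_2 = 0.
Forward elimination and back-substitution give M_0 = 0, M_1 = -12, M_2 = 0.
On [1, 2], S(t) = 6 + 4·(t - 1) - 6·(t - 1)² + 2·(t - 1)³.
With (t - 1) = 2/3: S(5/3) = 178/27.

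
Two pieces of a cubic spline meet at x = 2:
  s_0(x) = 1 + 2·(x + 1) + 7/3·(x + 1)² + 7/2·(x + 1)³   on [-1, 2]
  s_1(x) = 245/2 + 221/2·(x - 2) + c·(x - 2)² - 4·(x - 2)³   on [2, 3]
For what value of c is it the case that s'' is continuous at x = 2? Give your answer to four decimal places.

s_0''(x) = 14/3 + 21·(x + 1), so s_0''(2) = 203/3. On the right, s_1''(2) = 2c, so c = 203/6.

33.8333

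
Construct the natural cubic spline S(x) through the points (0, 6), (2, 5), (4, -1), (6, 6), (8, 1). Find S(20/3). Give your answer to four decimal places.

5.9008

Put m_i = S'' at the i-th knot. Here h = (2, 2, 2, 2) and Δ = (-1/2, -3, 7/2, -5/2), so the interior equations h_(i-1)·m_(i-1) + 2(h_(i-1)+h_i)·m_i + h_i·m_(i+1) = 6(Δ_i − Δ_(i-1)) read
  2·m_0 + 8·m_1 + 2·m_2 = 6(Δ_1 - Δ_0) = -15
  2·m_1 + 8·m_2 + 2·m_3 = 6(Δ_2 - Δ_1) = 39
  2·m_2 + 8·m_3 + 2·m_4 = 6(Δ_3 - Δ_2) = -36
Natural end conditions: m_0 = m_4 = 0.
Solving the tridiagonal system: m_0 = 0, m_1 = -417/112, m_2 = 207/28, m_3 = -711/112, m_4 = 0.
On [6, 8], S(x) = 6 + 97/56·(x - 6) - 711/224·(x - 6)² + 237/448·(x - 6)³.
With (x - 6) = 2/3: S(20/3) = 1487/252.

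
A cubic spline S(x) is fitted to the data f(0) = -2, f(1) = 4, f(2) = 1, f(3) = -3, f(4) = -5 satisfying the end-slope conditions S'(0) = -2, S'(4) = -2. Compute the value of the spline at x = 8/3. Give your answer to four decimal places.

-1.9974

Let M_i = S''(x_i). Step sizes h_i = 1, 1, 1, 1; slopes of the chords Δ_i = (y_(i+1) - y_i)/h_i = 6, -3, -4, -2.
  1·M_0 + 4·M_1 + 1·M_2 = 6(Δ_1 - Δ_0) = -54
  1·M_1 + 4·M_2 + 1·M_3 = 6(Δ_2 - Δ_1) = -6
  1·M_2 + 4·M_3 + 1·M_4 = 6(Δ_3 - Δ_2) = 12
Clamped end conditions give two more equations: 2h_0·M_0 + h_0·M_1 = 6(Δ_0 - S'(0)) = 48 and h_3·M_3 + 2h_3·M_4 = 6(S'(4) - Δ_3) = 0.
Solving the tridiagonal system: M_0 = 999/28, M_1 = -327/14, M_2 = 15/4, M_3 = 33/14, M_4 = -33/28.
On [2, 3], S(x) = 1 - 79/14·(x - 2) + 15/8·(x - 2)² - 13/56·(x - 2)³.
With (x - 2) = 2/3: S(8/3) = -755/378.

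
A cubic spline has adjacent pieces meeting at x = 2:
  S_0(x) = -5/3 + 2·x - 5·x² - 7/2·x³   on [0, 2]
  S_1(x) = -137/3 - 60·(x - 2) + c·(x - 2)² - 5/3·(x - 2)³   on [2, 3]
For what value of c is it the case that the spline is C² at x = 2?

-26

S_0''(x) = -10 - 21·x, so S_0''(2) = -52. On the right, S_1''(2) = 2c, so c = -26.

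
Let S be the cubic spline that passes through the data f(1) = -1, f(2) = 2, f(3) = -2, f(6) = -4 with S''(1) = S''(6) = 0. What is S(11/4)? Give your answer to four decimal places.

-0.7666

Write m_i for S''(x_i). With h_i = 1, 1, 3 and divided differences Δ_i = 3, -4, -2/3, the continuity of S' gives the tridiagonal system
  1·m_0 + 4·m_1 + 1·m_2 = 6(Δ_1 - Δ_0) = -42
  1·m_1 + 8·m_2 + 3·m_3 = 6(Δ_2 - Δ_1) = 20
Natural end conditions: m_0 = m_3 = 0.
Solving: m_0 = 0, m_1 = -356/31, m_2 = 122/31, m_3 = 0.
On [2, 3], S(t) = 2 - 77/93·(t - 2) - 178/31·(t - 2)² + 239/93·(t - 2)³.
With (t - 2) = 3/4: S(11/4) = -1521/1984.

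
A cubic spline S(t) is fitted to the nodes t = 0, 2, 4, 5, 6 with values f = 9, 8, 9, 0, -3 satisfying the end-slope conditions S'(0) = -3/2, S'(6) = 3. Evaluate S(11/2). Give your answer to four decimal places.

-2.8951

With σ_i denoting the second derivative at x_i, h_i = 2, 2, 1, 1, and Δ_i = (y_(i+1) − y_i)/h_i = -1/2, 1/2, -9, -3:
  2·σ_0 + 8·σ_1 + 2·σ_2 = 6(Δ_1 - Δ_0) = 6
  2·σ_1 + 6·σ_2 + 1·σ_3 = 6(Δ_2 - Δ_1) = -57
  1·σ_2 + 4·σ_3 + 1·σ_4 = 6(Δ_3 - Δ_2) = 36
Clamped end conditions give two more equations: 2h_0·σ_0 + h_0·σ_1 = 6(Δ_0 - S'(0)) = 6 and h_3·σ_3 + 2h_3·σ_4 = 6(S'(6) - Δ_3) = 36.
Solving: σ_0 = -13/28, σ_1 = 55/14, σ_2 = -49/4, σ_3 = 121/14, σ_4 = 383/28.
On [5, 6], S(t) = 0 - 457/56·(t - 5) + 121/28·(t - 5)² + 47/56·(t - 5)³.
With (t - 5) = 1/2: S(11/2) = -1297/448.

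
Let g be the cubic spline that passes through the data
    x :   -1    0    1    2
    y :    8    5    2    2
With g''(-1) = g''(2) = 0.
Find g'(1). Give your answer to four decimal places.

With m_i denoting the second derivative at x_i, h_i = 1, 1, 1, and Δ_i = (y_(i+1) − y_i)/h_i = -3, -3, 0:
  1·m_0 + 4·m_1 + 1·m_2 = 6(Δ_1 - Δ_0) = 0
  1·m_1 + 4·m_2 + 1·m_3 = 6(Δ_2 - Δ_1) = 18
Natural end conditions: m_0 = m_3 = 0.
Forward elimination and back-substitution give m_0 = 0, m_1 = -6/5, m_2 = 24/5, m_3 = 0.
On [1, 2], g'(x) = b_2 + 2c_2·(x - 1) + 3d_2·(x - 1)² with b_2 = Δ_2 - h_2(2m_2 + m_3)/6 = -8/5, c_2 = m_2/2 = 12/5, d_2 = (m_3 - m_2)/(6h_2) = -4/5. So g'(1) = -8/5.

-1.6000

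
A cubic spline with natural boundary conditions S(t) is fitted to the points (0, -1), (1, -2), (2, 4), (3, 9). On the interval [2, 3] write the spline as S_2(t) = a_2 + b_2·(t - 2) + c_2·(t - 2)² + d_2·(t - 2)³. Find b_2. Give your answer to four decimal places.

Write σ_i for S''(x_i). With h_i = 1, 1, 1 and divided differences Δ_i = -1, 6, 5, the continuity of S' gives the tridiagonal system
  1·σ_0 + 4·σ_1 + 1·σ_2 = 6(Δ_1 - Δ_0) = 42
  1·σ_1 + 4·σ_2 + 1·σ_3 = 6(Δ_2 - Δ_1) = -6
Natural end conditions: σ_0 = σ_3 = 0.
Solving the tridiagonal system: σ_0 = 0, σ_1 = 58/5, σ_2 = -22/5, σ_3 = 0.
On [2, 3], with S_2(t) = a_2 + b_2·(t - 2) + c_2·(t - 2)² + d_2·(t - 2)³: c_2 = σ_2/2 = -11/5, d_2 = (σ_3 - σ_2)/(6h_2) = 11/15, b_2 = Δ_2 - h_2(2σ_2 + σ_3)/6 = 97/15.

6.4667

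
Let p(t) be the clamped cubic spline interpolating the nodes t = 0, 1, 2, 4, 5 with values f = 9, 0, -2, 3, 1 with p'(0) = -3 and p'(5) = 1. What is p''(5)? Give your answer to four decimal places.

Write M_i for p''(x_i). With h_i = 1, 1, 2, 1 and divided differences Δ_i = -9, -2, 5/2, -2, the continuity of p' gives the tridiagonal system
  1·M_0 + 4·M_1 + 1·M_2 = 6(Δ_1 - Δ_0) = 42
  1·M_1 + 6·M_2 + 2·M_3 = 6(Δ_2 - Δ_1) = 27
  2·M_2 + 6·M_3 + 1·M_4 = 6(Δ_3 - Δ_2) = -27
Clamped end conditions give two more equations: 2h_0·M_0 + h_0·M_1 = 6(Δ_0 - p'(0)) = -36 and h_3·M_3 + 2h_3·M_4 = 6(p'(5) - Δ_3) = 18.
Hence M_0 = -3317/128, M_1 = 1013/64, M_2 = 589/128, M_3 = -263/32, M_4 = 839/64.

13.1094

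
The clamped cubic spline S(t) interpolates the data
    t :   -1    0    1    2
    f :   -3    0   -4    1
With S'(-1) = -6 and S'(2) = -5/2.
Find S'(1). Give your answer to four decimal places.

1.2667

Let m_i = S''(x_i). Step sizes h_i = 1, 1, 1; slopes of the chords Δ_i = (y_(i+1) - y_i)/h_i = 3, -4, 5.
  1·m_0 + 4·m_1 + 1·m_2 = 6(Δ_1 - Δ_0) = -42
  1·m_1 + 4·m_2 + 1·m_3 = 6(Δ_2 - Δ_1) = 54
Clamped end conditions give two more equations: 2h_0·m_0 + h_0·m_1 = 6(Δ_0 - S'(-1)) = 54 and h_2·m_2 + 2h_2·m_3 = 6(S'(2) - Δ_2) = -45.
Forward elimination and back-substitution give m_0 = 617/15, m_1 = -424/15, m_2 = 449/15, m_3 = -562/15.
On [1, 2], S'(t) = b_2 + 2c_2·(t - 1) + 3d_2·(t - 1)² with b_2 = Δ_2 - h_2(2m_2 + m_3)/6 = 19/15, c_2 = m_2/2 = 449/30, d_2 = (m_3 - m_2)/(6h_2) = -337/30. So S'(1) = 19/15.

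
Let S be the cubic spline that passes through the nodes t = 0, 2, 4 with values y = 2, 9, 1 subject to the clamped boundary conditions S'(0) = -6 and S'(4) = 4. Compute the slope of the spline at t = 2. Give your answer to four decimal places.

0.1250

Write M_i for S''(x_i). With h_i = 2, 2 and divided differences Δ_i = 7/2, -4, the continuity of S' gives the tridiagonal system
  2·M_0 + 8·M_1 + 2·M_2 = 6(Δ_1 - Δ_0) = -45
Clamped end conditions give two more equations: 2h_0·M_0 + h_0·M_1 = 6(Δ_0 - S'(0)) = 57 and h_1·M_1 + 2h_1·M_2 = 6(S'(4) - Δ_1) = 48.
Hence M_0 = 179/8, M_1 = -65/4, M_2 = 161/8.
On [2, 4], S'(t) = b_1 + 2c_1·(t - 2) + 3d_1·(t - 2)² with b_1 = Δ_1 - h_1(2M_1 + M_2)/6 = 1/8, c_1 = M_1/2 = -65/8, d_1 = (M_2 - M_1)/(6h_1) = 97/32. So S'(2) = 1/8.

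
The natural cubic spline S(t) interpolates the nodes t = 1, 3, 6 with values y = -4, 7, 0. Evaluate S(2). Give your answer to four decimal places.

Put m_i = S'' at the i-th knot. Here h = (2, 3) and Δ = (11/2, -7/3), so the interior equations h_(i-1)·m_(i-1) + 2(h_(i-1)+h_i)·m_i + h_i·m_(i+1) = 6(Δ_i − Δ_(i-1)) read
  2·m_0 + 10·m_1 + 3·m_2 = 6(Δ_1 - Δ_0) = -47
Natural end conditions: m_0 = m_2 = 0.
Forward elimination and back-substitution give m_0 = 0, m_1 = -47/10, m_2 = 0.
On [1, 3], S(t) = -4 + 106/15·(t - 1) + 0·(t - 1)² - 47/120·(t - 1)³.
With (t - 1) = 1: S(2) = 107/40.

2.6750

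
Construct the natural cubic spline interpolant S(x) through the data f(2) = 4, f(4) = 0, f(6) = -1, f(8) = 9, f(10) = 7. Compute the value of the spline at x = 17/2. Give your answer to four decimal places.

9.7949

With m_i denoting the second derivative at x_i, h_i = 2, 2, 2, 2, and Δ_i = (y_(i+1) − y_i)/h_i = -2, -1/2, 5, -1:
  2·m_0 + 8·m_1 + 2·m_2 = 6(Δ_1 - Δ_0) = 9
  2·m_1 + 8·m_2 + 2·m_3 = 6(Δ_2 - Δ_1) = 33
  2·m_2 + 8·m_3 + 2·m_4 = 6(Δ_3 - Δ_2) = -36
Natural end conditions: m_0 = m_4 = 0.
Forward elimination and back-substitution give m_0 = 0, m_1 = -33/112, m_2 = 159/28, m_3 = -663/112, m_4 = 0.
On [8, 10], S(x) = 9 + 165/56·(x - 8) - 663/224·(x - 8)² + 221/448·(x - 8)³.
With (x - 8) = 1/2: S(17/2) = 5015/512.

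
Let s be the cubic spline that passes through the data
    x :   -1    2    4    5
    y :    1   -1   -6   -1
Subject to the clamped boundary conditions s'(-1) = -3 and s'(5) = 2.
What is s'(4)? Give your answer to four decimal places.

3.6053

Write m_i for s''(x_i). With h_i = 3, 2, 1 and divided differences Δ_i = -2/3, -5/2, 5, the continuity of s' gives the tridiagonal system
  3·m_0 + 10·m_1 + 2·m_2 = 6(Δ_1 - Δ_0) = -11
  2·m_1 + 6·m_2 + 1·m_3 = 6(Δ_2 - Δ_1) = 45
Clamped end conditions give two more equations: 2h_0·m_0 + h_0·m_1 = 6(Δ_0 - s'(-1)) = 14 and h_2·m_2 + 2h_2·m_3 = 6(s'(5) - Δ_2) = -18.
Solving the tridiagonal system: m_0 = 271/57, m_1 = -92/19, m_2 = 220/19, m_3 = -281/19.
On [4, 5], s'(x) = b_2 + 2c_2·(x - 4) + 3d_2·(x - 4)² with b_2 = Δ_2 - h_2(2m_2 + m_3)/6 = 137/38, c_2 = m_2/2 = 110/19, d_2 = (m_3 - m_2)/(6h_2) = -167/38. So s'(4) = 137/38.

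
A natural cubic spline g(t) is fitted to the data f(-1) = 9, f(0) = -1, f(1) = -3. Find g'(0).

Let M_i = g''(x_i). Step sizes h_i = 1, 1; slopes of the chords Δ_i = (y_(i+1) - y_i)/h_i = -10, -2.
  1·M_0 + 4·M_1 + 1·M_2 = 6(Δ_1 - Δ_0) = 48
Natural end conditions: M_0 = M_2 = 0.
Hence M_0 = 0, M_1 = 12, M_2 = 0.
On [0, 1], g'(t) = b_1 + 2c_1·t + 3d_1·t² with b_1 = Δ_1 - h_1(2M_1 + M_2)/6 = -6, c_1 = M_1/2 = 6, d_1 = (M_2 - M_1)/(6h_1) = -2. So g'(0) = -6.

-6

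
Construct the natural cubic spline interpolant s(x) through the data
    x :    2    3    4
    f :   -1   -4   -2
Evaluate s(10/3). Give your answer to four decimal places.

Write m_i for s''(x_i). With h_i = 1, 1 and divided differences Δ_i = -3, 2, the continuity of s' gives the tridiagonal system
  1·m_0 + 4·m_1 + 1·m_2 = 6(Δ_1 - Δ_0) = 30
Natural end conditions: m_0 = m_2 = 0.
Forward elimination and back-substitution give m_0 = 0, m_1 = 15/2, m_2 = 0.
On [3, 4], s(x) = -4 - 1/2·(x - 3) + 15/4·(x - 3)² - 5/4·(x - 3)³.
With (x - 3) = 1/3: s(10/3) = -205/54.

-3.7963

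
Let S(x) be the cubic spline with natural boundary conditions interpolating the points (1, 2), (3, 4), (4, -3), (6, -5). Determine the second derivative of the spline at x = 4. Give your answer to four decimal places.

7.5429

Put m_i = S'' at the i-th knot. Here h = (2, 1, 2) and Δ = (1, -7, -1), so the interior equations h_(i-1)·m_(i-1) + 2(h_(i-1)+h_i)·m_i + h_i·m_(i+1) = 6(Δ_i − Δ_(i-1)) read
  2·m_0 + 6·m_1 + 1·m_2 = 6(Δ_1 - Δ_0) = -48
  1·m_1 + 6·m_2 + 2·m_3 = 6(Δ_2 - Δ_1) = 36
Natural end conditions: m_0 = m_3 = 0.
Hence m_0 = 0, m_1 = -324/35, m_2 = 264/35, m_3 = 0.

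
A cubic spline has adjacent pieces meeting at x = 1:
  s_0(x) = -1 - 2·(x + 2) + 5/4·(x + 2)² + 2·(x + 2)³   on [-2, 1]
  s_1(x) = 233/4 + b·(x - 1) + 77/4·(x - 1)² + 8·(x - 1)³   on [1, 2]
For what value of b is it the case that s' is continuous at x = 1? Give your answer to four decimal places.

s_0'(x) = -2 + 5/2·(x + 2) + 6·(x + 2)², so s_0'(1) = 119/2. On the right, s_1'(1) = b, so b = 119/2.

59.5000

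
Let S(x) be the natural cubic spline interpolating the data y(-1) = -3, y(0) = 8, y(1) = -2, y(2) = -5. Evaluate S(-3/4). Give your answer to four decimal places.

Write M_i for S''(x_i). With h_i = 1, 1, 1 and divided differences Δ_i = 11, -10, -3, the continuity of S' gives the tridiagonal system
  1·M_0 + 4·M_1 + 1·M_2 = 6(Δ_1 - Δ_0) = -126
  1·M_1 + 4·M_2 + 1·M_3 = 6(Δ_2 - Δ_1) = 42
Natural end conditions: M_0 = M_3 = 0.
Solving the tridiagonal system: M_0 = 0, M_1 = -182/5, M_2 = 98/5, M_3 = 0.
On [-1, 0], S(x) = -3 + 256/15·(x + 1) + 0·(x + 1)² - 91/15·(x + 1)³.
With (x + 1) = 1/4: S(-3/4) = 75/64.

1.1719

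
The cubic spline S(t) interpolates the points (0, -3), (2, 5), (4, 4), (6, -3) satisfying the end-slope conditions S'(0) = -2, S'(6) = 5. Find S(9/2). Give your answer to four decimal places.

0.9281

Write M_i for S''(x_i). With h_i = 2, 2, 2 and divided differences Δ_i = 4, -1/2, -7/2, the continuity of S' gives the tridiagonal system
  2·M_0 + 8·M_1 + 2·M_2 = 6(Δ_1 - Δ_0) = -27
  2·M_1 + 8·M_2 + 2·M_3 = 6(Δ_2 - Δ_1) = -18
Clamped end conditions give two more equations: 2h_0·M_0 + h_0·M_1 = 6(Δ_0 - S'(0)) = 36 and h_2·M_2 + 2h_2·M_3 = 6(S'(6) - Δ_2) = 51.
Forward elimination and back-substitution give M_0 = 173/15, M_1 = -76/15, M_2 = -143/30, M_3 = 227/15.
On [4, 6], S(t) = 4 - 161/30·(t - 4) - 143/60·(t - 4)² + 199/120·(t - 4)³.
With (t - 4) = 1/2: S(9/2) = 297/320.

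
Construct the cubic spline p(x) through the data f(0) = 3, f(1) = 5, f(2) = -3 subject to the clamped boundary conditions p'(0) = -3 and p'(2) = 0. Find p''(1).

Put σ_i = p'' at the i-th knot. Here h = (1, 1) and Δ = (2, -8), so the interior equations h_(i-1)·σ_(i-1) + 2(h_(i-1)+h_i)·σ_i + h_i·σ_(i+1) = 6(Δ_i − Δ_(i-1)) read
  1·σ_0 + 4·σ_1 + 1·σ_2 = 6(Δ_1 - Δ_0) = -60
Clamped end conditions give two more equations: 2h_0·σ_0 + h_0·σ_1 = 6(Δ_0 - p'(0)) = 30 and h_1·σ_1 + 2h_1·σ_2 = 6(p'(2) - Δ_1) = 48.
Solving the tridiagonal system: σ_0 = 63/2, σ_1 = -33, σ_2 = 81/2.

-33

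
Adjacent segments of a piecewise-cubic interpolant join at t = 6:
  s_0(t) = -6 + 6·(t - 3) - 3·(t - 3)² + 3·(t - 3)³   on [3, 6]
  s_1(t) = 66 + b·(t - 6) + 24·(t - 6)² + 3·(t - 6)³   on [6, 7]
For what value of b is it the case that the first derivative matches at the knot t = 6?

69

s_0'(t) = 6 - 6·(t - 3) + 9·(t - 3)², so s_0'(6) = 69. On the right, s_1'(6) = b, so b = 69.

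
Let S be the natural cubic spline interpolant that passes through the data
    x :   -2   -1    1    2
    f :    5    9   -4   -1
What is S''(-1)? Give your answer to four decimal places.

Put σ_i = S'' at the i-th knot. Here h = (1, 2, 1) and Δ = (4, -13/2, 3), so the interior equations h_(i-1)·σ_(i-1) + 2(h_(i-1)+h_i)·σ_i + h_i·σ_(i+1) = 6(Δ_i − Δ_(i-1)) read
  1·σ_0 + 6·σ_1 + 2·σ_2 = 6(Δ_1 - Δ_0) = -63
  2·σ_1 + 6·σ_2 + 1·σ_3 = 6(Δ_2 - Δ_1) = 57
Natural end conditions: σ_0 = σ_3 = 0.
Solving: σ_0 = 0, σ_1 = -123/8, σ_2 = 117/8, σ_3 = 0.

-15.3750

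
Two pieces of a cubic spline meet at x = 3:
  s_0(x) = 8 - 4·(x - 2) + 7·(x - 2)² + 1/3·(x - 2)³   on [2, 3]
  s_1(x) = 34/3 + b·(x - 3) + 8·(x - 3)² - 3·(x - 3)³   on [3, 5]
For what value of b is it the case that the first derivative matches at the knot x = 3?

s_0'(x) = -4 + 14·(x - 2) + 1·(x - 2)², so s_0'(3) = 11. On the right, s_1'(3) = b, so b = 11.

11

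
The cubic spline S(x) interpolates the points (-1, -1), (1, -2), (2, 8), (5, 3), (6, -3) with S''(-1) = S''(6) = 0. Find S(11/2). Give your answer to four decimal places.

-0.0441

Put σ_i = S'' at the i-th knot. Here h = (2, 1, 3, 1) and Δ = (-1/2, 10, -5/3, -6), so the interior equations h_(i-1)·σ_(i-1) + 2(h_(i-1)+h_i)·σ_i + h_i·σ_(i+1) = 6(Δ_i − Δ_(i-1)) read
  2·σ_0 + 6·σ_1 + 1·σ_2 = 6(Δ_1 - Δ_0) = 63
  1·σ_1 + 8·σ_2 + 3·σ_3 = 6(Δ_2 - Δ_1) = -70
  3·σ_2 + 8·σ_3 + 1·σ_4 = 6(Δ_3 - Δ_2) = -26
Natural end conditions: σ_0 = σ_4 = 0.
Hence σ_0 = 0, σ_1 = 3947/322, σ_2 = -1698/161, σ_3 = 227/322, σ_4 = 0.
On [5, 6], S(x) = 3 - 6023/966·(x - 5) + 227/644·(x - 5)² - 227/1932·(x - 5)³.
With (x - 5) = 1/2: S(11/2) = -227/5152.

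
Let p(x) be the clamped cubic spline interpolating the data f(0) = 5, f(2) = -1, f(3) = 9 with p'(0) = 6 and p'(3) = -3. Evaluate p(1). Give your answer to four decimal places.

1.3750

With σ_i denoting the second derivative at x_i, h_i = 2, 1, and Δ_i = (y_(i+1) − y_i)/h_i = -3, 10:
  2·σ_0 + 6·σ_1 + 1·σ_2 = 6(Δ_1 - Δ_0) = 78
Clamped end conditions give two more equations: 2h_0·σ_0 + h_0·σ_1 = 6(Δ_0 - p'(0)) = -54 and h_1·σ_1 + 2h_1·σ_2 = 6(p'(3) - Δ_1) = -78.
Solving: σ_0 = -59/2, σ_1 = 32, σ_2 = -55.
On [0, 2], p(x) = 5 + 6·x - 59/4·x² + 41/8·x³.
With x = 1: p(1) = 11/8.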